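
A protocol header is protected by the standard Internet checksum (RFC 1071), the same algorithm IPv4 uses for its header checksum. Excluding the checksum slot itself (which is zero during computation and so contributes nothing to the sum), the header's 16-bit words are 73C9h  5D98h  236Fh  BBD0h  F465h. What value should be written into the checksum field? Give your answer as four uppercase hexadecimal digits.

One's-complement addition (fold any carry out of bit 15 back into bit 0):
  0x73C9 + 0x5D98 = 0x0D161
  0xD161 + 0x236F = 0x0F4D0
  0xF4D0 + 0xBBD0 = 0x1B0A0 → wrap carry → 0xB0A1
  0xB0A1 + 0xF465 = 0x1A506 → wrap carry → 0xA507
One's-complement sum = 0xA507.
Checksum = ~0xA507 & 0xFFFF = 0x5AF8.

5AF8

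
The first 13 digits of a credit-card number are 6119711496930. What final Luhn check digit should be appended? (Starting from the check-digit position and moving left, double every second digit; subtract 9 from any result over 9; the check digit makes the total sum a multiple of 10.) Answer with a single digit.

Partial digits right→left: 0 3 9 6 9 4 1 1 7 9 1 1 6
Double every second digit counting from the check-digit position (so the 1st, 3rd, 5th, ... of the partial from the right).
  doubled (with −9 where >9): 0 9 9 2 5 2 3 → sum 30
  kept as-is: 3 6 4 1 9 1 → sum 24
Total = 30 + 24 = 54.
Check digit = (10 − (54 mod 10)) mod 10 = 6.

6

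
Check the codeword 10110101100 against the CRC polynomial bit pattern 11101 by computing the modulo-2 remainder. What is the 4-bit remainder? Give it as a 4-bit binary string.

Modulo-2 division of 10110101100 by 11101:
  pos 0: 10110 XOR 11101 = 01011
  pos 1: 10111 XOR 11101 = 01010
  pos 2: 10100 XOR 11101 = 01001
  pos 3: 10011 XOR 11101 = 01110
  pos 4: 11101 XOR 11101 = 00000
Remainder = 0000 (zero — the frame passes the CRC check).

0000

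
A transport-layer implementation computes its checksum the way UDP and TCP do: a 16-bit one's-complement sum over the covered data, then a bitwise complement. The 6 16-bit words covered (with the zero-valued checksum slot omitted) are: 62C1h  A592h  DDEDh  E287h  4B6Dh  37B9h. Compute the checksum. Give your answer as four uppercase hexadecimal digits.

B40F

One's-complement addition (fold any carry out of bit 15 back into bit 0):
  0x62C1 + 0xA592 = 0x10853 → wrap carry → 0x0854
  0x0854 + 0xDDED = 0x0E641
  0xE641 + 0xE287 = 0x1C8C8 → wrap carry → 0xC8C9
  0xC8C9 + 0x4B6D = 0x11436 → wrap carry → 0x1437
  0x1437 + 0x37B9 = 0x04BF0
One's-complement sum = 0x4BF0.
Checksum = ~0x4BF0 & 0xFFFF = 0xB40F.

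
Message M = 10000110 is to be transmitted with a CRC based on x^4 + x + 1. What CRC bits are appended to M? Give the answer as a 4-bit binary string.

0100

Append 4 zeros: 100001100000. Divide by 10011 (XOR where the leading bit is 1):
  pos 0: 10000 XOR 10011 = 00011
  pos 3: 11110 XOR 10011 = 01101
  pos 4: 11010 XOR 10011 = 01001
  pos 5: 10010 XOR 10011 = 00001
Remainder (last 4 bits) = 0100. This is the CRC / FCS.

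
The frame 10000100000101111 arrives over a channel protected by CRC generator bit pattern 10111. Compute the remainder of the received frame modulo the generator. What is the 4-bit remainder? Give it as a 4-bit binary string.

0010

Modulo-2 division of 10000100000101111 by 10111:
  pos 0: 10000 XOR 10111 = 00111
  pos 2: 11110 XOR 10111 = 01001
  pos 3: 10010 XOR 10111 = 00101
  pos 5: 10100 XOR 10111 = 00011
  pos 8: 11010 XOR 10111 = 01101
  pos 9: 11011 XOR 10111 = 01100
  pos 10: 11001 XOR 10111 = 01110
  pos 11: 11101 XOR 10111 = 01010
  pos 12: 10101 XOR 10111 = 00010
Remainder = 0010 (nonzero — an error is detected).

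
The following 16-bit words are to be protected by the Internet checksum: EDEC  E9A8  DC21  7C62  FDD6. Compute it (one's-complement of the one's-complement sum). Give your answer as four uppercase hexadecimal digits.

One's-complement addition (fold any carry out of bit 15 back into bit 0):
  0xEDEC + 0xE9A8 = 0x1D794 → wrap carry → 0xD795
  0xD795 + 0xDC21 = 0x1B3B6 → wrap carry → 0xB3B7
  0xB3B7 + 0x7C62 = 0x13019 → wrap carry → 0x301A
  0x301A + 0xFDD6 = 0x12DF0 → wrap carry → 0x2DF1
One's-complement sum = 0x2DF1.
Checksum = ~0x2DF1 & 0xFFFF = 0xD20E.

D20E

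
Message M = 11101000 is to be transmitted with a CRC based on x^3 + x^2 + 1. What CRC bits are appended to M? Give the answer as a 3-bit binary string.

101

Append 3 zeros: 11101000000. Divide by 1101 (XOR where the leading bit is 1):
  pos 0: 1110 XOR 1101 = 0011
  pos 2: 1110 XOR 1101 = 0011
  pos 4: 1100 XOR 1101 = 0001
  pos 7: 1000 XOR 1101 = 0101
Remainder (last 3 bits) = 101. This is the CRC / FCS.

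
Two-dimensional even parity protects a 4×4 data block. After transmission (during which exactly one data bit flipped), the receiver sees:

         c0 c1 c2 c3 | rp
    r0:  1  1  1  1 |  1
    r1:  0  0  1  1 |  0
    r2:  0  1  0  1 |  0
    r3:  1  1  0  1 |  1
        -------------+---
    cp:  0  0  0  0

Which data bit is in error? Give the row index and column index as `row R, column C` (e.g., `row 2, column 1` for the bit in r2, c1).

Recompute each row's even parity and compare to rp:
  r0: data parity 0, sent rp 1 → mismatch
  r1: data parity 0, sent rp 0 → ok
  r2: data parity 0, sent rp 0 → ok
  r3: data parity 1, sent rp 1 → ok
Recompute each column's even parity and compare to cp:
  c0: data parity 0, sent cp 0 → ok
  c1: data parity 1, sent cp 0 → mismatch
  c2: data parity 0, sent cp 0 → ok
  c3: data parity 0, sent cp 0 → ok
Exactly one row (r0) and one column (c1) fail → the flipped bit is at their intersection.

row 0, column 1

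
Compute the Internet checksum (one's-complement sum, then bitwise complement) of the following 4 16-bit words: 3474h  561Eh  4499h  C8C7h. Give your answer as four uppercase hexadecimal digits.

680C

One's-complement addition (fold any carry out of bit 15 back into bit 0):
  0x3474 + 0x561E = 0x08A92
  0x8A92 + 0x4499 = 0x0CF2B
  0xCF2B + 0xC8C7 = 0x197F2 → wrap carry → 0x97F3
One's-complement sum = 0x97F3.
Checksum = ~0x97F3 & 0xFFFF = 0x680C.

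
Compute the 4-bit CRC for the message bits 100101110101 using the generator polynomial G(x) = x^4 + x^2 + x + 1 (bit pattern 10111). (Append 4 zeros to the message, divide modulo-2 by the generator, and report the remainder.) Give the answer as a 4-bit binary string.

1110

Append 4 zeros: 1001011101010000. Divide by 10111 (XOR where the leading bit is 1):
  pos 0: 10010 XOR 10111 = 00101
  pos 2: 10111 XOR 10111 = 00000
  pos 7: 10101 XOR 10111 = 00010
  pos 10: 10000 XOR 10111 = 00111
Remainder (last 4 bits) = 1110. This is the CRC / FCS.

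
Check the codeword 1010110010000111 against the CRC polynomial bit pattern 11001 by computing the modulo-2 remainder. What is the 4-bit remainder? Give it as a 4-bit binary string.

0000

Modulo-2 division of 1010110010000111 by 11001:
  pos 0: 10101 XOR 11001 = 01100
  pos 1: 11001 XOR 11001 = 00000
  pos 8: 10000 XOR 11001 = 01001
  pos 9: 10011 XOR 11001 = 01010
  pos 10: 10101 XOR 11001 = 01100
  pos 11: 11001 XOR 11001 = 00000
Remainder = 0000 (zero — the frame passes the CRC check).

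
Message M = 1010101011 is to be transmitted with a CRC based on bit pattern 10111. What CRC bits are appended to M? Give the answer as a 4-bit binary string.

Append 4 zeros: 10101010110000. Divide by 10111 (XOR where the leading bit is 1):
  pos 0: 10101 XOR 10111 = 00010
  pos 3: 10010 XOR 10111 = 00101
  pos 5: 10111 XOR 10111 = 00000
Remainder (last 4 bits) = 0000. This is the CRC / FCS.

0000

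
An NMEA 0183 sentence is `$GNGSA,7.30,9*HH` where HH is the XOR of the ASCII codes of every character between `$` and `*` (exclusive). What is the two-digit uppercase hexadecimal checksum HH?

7F

XOR the ASCII codes of the payload characters:
  'G' = 0x47 → acc = 0x47
  'N' = 0x4E → acc = 0x09
  'G' = 0x47 → acc = 0x4E
  'S' = 0x53 → acc = 0x1D
  'A' = 0x41 → acc = 0x5C
  ',' = 0x2C → acc = 0x70
  '7' = 0x37 → acc = 0x47
  '.' = 0x2E → acc = 0x69
  '3' = 0x33 → acc = 0x5A
  '0' = 0x30 → acc = 0x6A
  ',' = 0x2C → acc = 0x46
  '9' = 0x39 → acc = 0x7F
Checksum = 0x7F.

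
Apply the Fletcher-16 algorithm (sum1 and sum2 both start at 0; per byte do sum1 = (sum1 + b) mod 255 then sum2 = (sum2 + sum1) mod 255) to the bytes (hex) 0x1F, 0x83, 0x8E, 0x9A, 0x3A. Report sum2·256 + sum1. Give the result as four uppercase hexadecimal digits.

C406

Running sums (mod 255):
  after byte 0 (0x1F): sum1=31, sum2=31
  after byte 1 (0x83): sum1=162, sum2=193
  after byte 2 (0x8E): sum1=49, sum2=242
  after byte 3 (0x9A): sum1=203, sum2=190
  after byte 4 (0x3A): sum1=6, sum2=196
Checksum = sum2·256 + sum1 = 196·256 + 6 = 50182 = 0xC406.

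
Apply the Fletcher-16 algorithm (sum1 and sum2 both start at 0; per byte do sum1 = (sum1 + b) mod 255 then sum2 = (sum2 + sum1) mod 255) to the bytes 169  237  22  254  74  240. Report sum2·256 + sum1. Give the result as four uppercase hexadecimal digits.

Running sums (mod 255):
  after byte 0 (169): sum1=169, sum2=169
  after byte 1 (237): sum1=151, sum2=65
  after byte 2 (22): sum1=173, sum2=238
  after byte 3 (254): sum1=172, sum2=155
  after byte 4 (74): sum1=246, sum2=146
  after byte 5 (240): sum1=231, sum2=122
Checksum = sum2·256 + sum1 = 122·256 + 231 = 31463 = 0x7AE7.

7AE7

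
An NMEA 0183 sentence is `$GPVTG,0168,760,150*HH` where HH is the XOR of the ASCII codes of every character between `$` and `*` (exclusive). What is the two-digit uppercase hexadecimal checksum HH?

74

XOR the ASCII codes of the payload characters:
  'G' = 0x47 → acc = 0x47
  'P' = 0x50 → acc = 0x17
  'V' = 0x56 → acc = 0x41
  'T' = 0x54 → acc = 0x15
  'G' = 0x47 → acc = 0x52
  ',' = 0x2C → acc = 0x7E
  '0' = 0x30 → acc = 0x4E
  '1' = 0x31 → acc = 0x7F
  '6' = 0x36 → acc = 0x49
  '8' = 0x38 → acc = 0x71
  ',' = 0x2C → acc = 0x5D
  '7' = 0x37 → acc = 0x6A
  '6' = 0x36 → acc = 0x5C
  '0' = 0x30 → acc = 0x6C
  ',' = 0x2C → acc = 0x40
  '1' = 0x31 → acc = 0x71
  '5' = 0x35 → acc = 0x44
  '0' = 0x30 → acc = 0x74
Checksum = 0x74.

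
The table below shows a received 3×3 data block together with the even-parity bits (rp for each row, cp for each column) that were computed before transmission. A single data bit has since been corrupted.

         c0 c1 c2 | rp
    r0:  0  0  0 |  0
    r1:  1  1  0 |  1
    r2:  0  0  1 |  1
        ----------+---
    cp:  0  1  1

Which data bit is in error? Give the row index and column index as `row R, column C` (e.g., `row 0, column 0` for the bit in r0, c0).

row 1, column 0

Recompute each row's even parity and compare to rp:
  r0: data parity 0, sent rp 0 → ok
  r1: data parity 0, sent rp 1 → mismatch
  r2: data parity 1, sent rp 1 → ok
Recompute each column's even parity and compare to cp:
  c0: data parity 1, sent cp 0 → mismatch
  c1: data parity 1, sent cp 1 → ok
  c2: data parity 1, sent cp 1 → ok
Exactly one row (r1) and one column (c0) fail → the flipped bit is at their intersection.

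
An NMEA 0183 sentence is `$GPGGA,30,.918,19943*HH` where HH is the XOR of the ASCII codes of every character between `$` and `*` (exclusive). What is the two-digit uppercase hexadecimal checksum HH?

51

XOR the ASCII codes of the payload characters:
  'G' = 0x47 → acc = 0x47
  'P' = 0x50 → acc = 0x17
  'G' = 0x47 → acc = 0x50
  'G' = 0x47 → acc = 0x17
  'A' = 0x41 → acc = 0x56
  ',' = 0x2C → acc = 0x7A
  '3' = 0x33 → acc = 0x49
  '0' = 0x30 → acc = 0x79
  ',' = 0x2C → acc = 0x55
  '.' = 0x2E → acc = 0x7B
  '9' = 0x39 → acc = 0x42
  '1' = 0x31 → acc = 0x73
  '8' = 0x38 → acc = 0x4B
  ',' = 0x2C → acc = 0x67
  '1' = 0x31 → acc = 0x56
  '9' = 0x39 → acc = 0x6F
  '9' = 0x39 → acc = 0x56
  '4' = 0x34 → acc = 0x62
  '3' = 0x33 → acc = 0x51
Checksum = 0x51.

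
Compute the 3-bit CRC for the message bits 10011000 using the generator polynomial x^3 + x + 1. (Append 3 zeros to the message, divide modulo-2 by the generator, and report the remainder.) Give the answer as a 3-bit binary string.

Append 3 zeros: 10011000000. Divide by 1011 (XOR where the leading bit is 1):
  pos 0: 1001 XOR 1011 = 0010
  pos 2: 1010 XOR 1011 = 0001
  pos 5: 1000 XOR 1011 = 0011
  pos 7: 1100 XOR 1011 = 0111
Remainder (last 3 bits) = 111. This is the CRC / FCS.

111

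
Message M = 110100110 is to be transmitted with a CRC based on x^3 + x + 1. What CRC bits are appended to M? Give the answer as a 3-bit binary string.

Append 3 zeros: 110100110000. Divide by 1011 (XOR where the leading bit is 1):
  pos 0: 1101 XOR 1011 = 0110
  pos 1: 1100 XOR 1011 = 0111
  pos 2: 1110 XOR 1011 = 0101
  pos 3: 1011 XOR 1011 = 0000
  pos 7: 1000 XOR 1011 = 0011
Remainder (last 3 bits) = 110. This is the CRC / FCS.

110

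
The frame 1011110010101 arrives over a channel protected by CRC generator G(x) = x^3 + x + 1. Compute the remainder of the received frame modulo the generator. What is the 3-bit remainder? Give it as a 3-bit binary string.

Modulo-2 division of 1011110010101 by 1011:
  pos 0: 1011 XOR 1011 = 0000
  pos 4: 1100 XOR 1011 = 0111
  pos 5: 1111 XOR 1011 = 0100
  pos 6: 1000 XOR 1011 = 0011
  pos 8: 1110 XOR 1011 = 0101
  pos 9: 1011 XOR 1011 = 0000
Remainder = 000 (zero — the frame passes the CRC check).

000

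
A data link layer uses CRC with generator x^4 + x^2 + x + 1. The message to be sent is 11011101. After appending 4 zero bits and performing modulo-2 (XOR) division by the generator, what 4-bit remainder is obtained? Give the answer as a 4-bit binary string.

0000

Append 4 zeros: 110111010000. Divide by 10111 (XOR where the leading bit is 1):
  pos 0: 11011 XOR 10111 = 01100
  pos 1: 11001 XOR 10111 = 01110
  pos 2: 11100 XOR 10111 = 01011
  pos 3: 10111 XOR 10111 = 00000
Remainder (last 4 bits) = 0000. This is the CRC / FCS.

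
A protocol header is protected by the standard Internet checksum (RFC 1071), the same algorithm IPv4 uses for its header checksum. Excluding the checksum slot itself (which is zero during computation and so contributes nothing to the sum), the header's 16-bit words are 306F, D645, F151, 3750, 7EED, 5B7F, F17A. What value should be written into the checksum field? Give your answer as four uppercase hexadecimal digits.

04C1

One's-complement addition (fold any carry out of bit 15 back into bit 0):
  0x306F + 0xD645 = 0x106B4 → wrap carry → 0x06B5
  0x06B5 + 0xF151 = 0x0F806
  0xF806 + 0x3750 = 0x12F56 → wrap carry → 0x2F57
  0x2F57 + 0x7EED = 0x0AE44
  0xAE44 + 0x5B7F = 0x109C3 → wrap carry → 0x09C4
  0x09C4 + 0xF17A = 0x0FB3E
One's-complement sum = 0xFB3E.
Checksum = ~0xFB3E & 0xFFFF = 0x04C1.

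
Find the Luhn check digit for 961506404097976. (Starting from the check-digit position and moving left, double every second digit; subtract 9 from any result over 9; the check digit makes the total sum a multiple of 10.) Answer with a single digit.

Partial digits right→left: 6 7 9 7 9 0 4 0 4 6 0 5 1 6 9
Double every second digit counting from the check-digit position (so the 1st, 3rd, 5th, ... of the partial from the right).
  doubled (with −9 where >9): 3 9 9 8 8 0 2 9 → sum 48
  kept as-is: 7 7 0 0 6 5 6 → sum 31
Total = 48 + 31 = 79.
Check digit = (10 − (79 mod 10)) mod 10 = 1.

1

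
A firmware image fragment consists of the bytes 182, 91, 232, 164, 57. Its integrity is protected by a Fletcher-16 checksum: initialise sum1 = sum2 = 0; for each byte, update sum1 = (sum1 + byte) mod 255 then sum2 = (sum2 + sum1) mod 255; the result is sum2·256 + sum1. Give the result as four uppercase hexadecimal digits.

3CD8

Running sums (mod 255):
  after byte 0 (182): sum1=182, sum2=182
  after byte 1 (91): sum1=18, sum2=200
  after byte 2 (232): sum1=250, sum2=195
  after byte 3 (164): sum1=159, sum2=99
  after byte 4 (57): sum1=216, sum2=60
Checksum = sum2·256 + sum1 = 60·256 + 216 = 15576 = 0x3CD8.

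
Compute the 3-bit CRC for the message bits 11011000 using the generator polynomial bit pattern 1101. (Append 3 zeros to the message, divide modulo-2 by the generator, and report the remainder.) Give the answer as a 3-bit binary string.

110

Append 3 zeros: 11011000000. Divide by 1101 (XOR where the leading bit is 1):
  pos 0: 1101 XOR 1101 = 0000
  pos 4: 1000 XOR 1101 = 0101
  pos 5: 1010 XOR 1101 = 0111
  pos 6: 1110 XOR 1101 = 0011
Remainder (last 3 bits) = 110. This is the CRC / FCS.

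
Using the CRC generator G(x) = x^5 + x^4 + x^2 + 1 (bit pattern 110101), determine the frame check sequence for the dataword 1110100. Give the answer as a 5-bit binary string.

Append 5 zeros: 111010000000. Divide by 110101 (XOR where the leading bit is 1):
  pos 0: 111010 XOR 110101 = 001111
  pos 2: 111100 XOR 110101 = 001001
  pos 4: 100100 XOR 110101 = 010001
  pos 5: 100010 XOR 110101 = 010111
  pos 6: 101110 XOR 110101 = 011011
Remainder (last 5 bits) = 11011. This is the CRC / FCS.

11011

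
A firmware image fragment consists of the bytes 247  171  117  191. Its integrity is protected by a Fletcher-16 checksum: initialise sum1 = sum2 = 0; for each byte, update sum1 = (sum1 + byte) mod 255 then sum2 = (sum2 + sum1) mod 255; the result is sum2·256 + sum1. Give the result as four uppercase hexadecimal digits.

8DD8

Running sums (mod 255):
  after byte 0 (247): sum1=247, sum2=247
  after byte 1 (171): sum1=163, sum2=155
  after byte 2 (117): sum1=25, sum2=180
  after byte 3 (191): sum1=216, sum2=141
Checksum = sum2·256 + sum1 = 141·256 + 216 = 36312 = 0x8DD8.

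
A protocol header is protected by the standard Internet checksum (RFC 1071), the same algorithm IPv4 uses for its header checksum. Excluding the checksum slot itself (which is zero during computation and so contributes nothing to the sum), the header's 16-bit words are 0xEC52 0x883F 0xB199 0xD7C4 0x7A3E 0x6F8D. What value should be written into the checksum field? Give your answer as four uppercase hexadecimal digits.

One's-complement addition (fold any carry out of bit 15 back into bit 0):
  0xEC52 + 0x883F = 0x17491 → wrap carry → 0x7492
  0x7492 + 0xB199 = 0x1262B → wrap carry → 0x262C
  0x262C + 0xD7C4 = 0x0FDF0
  0xFDF0 + 0x7A3E = 0x1782E → wrap carry → 0x782F
  0x782F + 0x6F8D = 0x0E7BC
One's-complement sum = 0xE7BC.
Checksum = ~0xE7BC & 0xFFFF = 0x1843.

1843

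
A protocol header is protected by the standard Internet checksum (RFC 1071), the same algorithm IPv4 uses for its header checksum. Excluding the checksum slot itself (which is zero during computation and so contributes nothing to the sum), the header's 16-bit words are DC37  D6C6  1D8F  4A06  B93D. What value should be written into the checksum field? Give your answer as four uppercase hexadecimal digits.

2C2E

One's-complement addition (fold any carry out of bit 15 back into bit 0):
  0xDC37 + 0xD6C6 = 0x1B2FD → wrap carry → 0xB2FE
  0xB2FE + 0x1D8F = 0x0D08D
  0xD08D + 0x4A06 = 0x11A93 → wrap carry → 0x1A94
  0x1A94 + 0xB93D = 0x0D3D1
One's-complement sum = 0xD3D1.
Checksum = ~0xD3D1 & 0xFFFF = 0x2C2E.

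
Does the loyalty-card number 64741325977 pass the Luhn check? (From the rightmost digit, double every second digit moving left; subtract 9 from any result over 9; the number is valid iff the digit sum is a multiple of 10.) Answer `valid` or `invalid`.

From the right, keep odd positions and double even positions (subtract 9 from any doubled value over 9):
  doubled (positions 2,4,...): 5 1 6 8 8 → sum 28
  kept (positions 1,3,...): 7 9 2 1 7 6 → sum 32
Total = 60.
60 mod 10 = 0, so the number is valid.

valid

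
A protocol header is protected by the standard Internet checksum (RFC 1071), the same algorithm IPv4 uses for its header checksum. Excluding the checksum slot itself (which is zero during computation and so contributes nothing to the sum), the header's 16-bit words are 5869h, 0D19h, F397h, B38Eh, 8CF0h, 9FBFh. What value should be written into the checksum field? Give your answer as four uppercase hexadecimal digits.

One's-complement addition (fold any carry out of bit 15 back into bit 0):
  0x5869 + 0x0D19 = 0x06582
  0x6582 + 0xF397 = 0x15919 → wrap carry → 0x591A
  0x591A + 0xB38E = 0x10CA8 → wrap carry → 0x0CA9
  0x0CA9 + 0x8CF0 = 0x09999
  0x9999 + 0x9FBF = 0x13958 → wrap carry → 0x3959
One's-complement sum = 0x3959.
Checksum = ~0x3959 & 0xFFFF = 0xC6A6.

C6A6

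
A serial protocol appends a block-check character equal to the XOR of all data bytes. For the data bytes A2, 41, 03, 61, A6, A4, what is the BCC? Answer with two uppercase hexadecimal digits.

XOR the bytes together:
  start with 0xA2
  0xA2 ⊕ 0x41 = 0xE3
  0xE3 ⊕ 0x03 = 0xE0
  0xE0 ⊕ 0x61 = 0x81
  0x81 ⊕ 0xA6 = 0x27
  0x27 ⊕ 0xA4 = 0x83

83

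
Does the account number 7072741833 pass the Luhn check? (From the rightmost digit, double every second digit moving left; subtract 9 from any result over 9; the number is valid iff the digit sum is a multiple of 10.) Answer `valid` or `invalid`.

valid

From the right, keep odd positions and double even positions (subtract 9 from any doubled value over 9):
  doubled (positions 2,4,...): 6 2 5 5 5 → sum 23
  kept (positions 1,3,...): 3 8 4 2 0 → sum 17
Total = 40.
40 mod 10 = 0, so the number is valid.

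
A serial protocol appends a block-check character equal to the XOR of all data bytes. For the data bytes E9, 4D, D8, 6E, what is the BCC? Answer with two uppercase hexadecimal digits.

12

XOR the bytes together:
  start with 0xE9
  0xE9 ⊕ 0x4D = 0xA4
  0xA4 ⊕ 0xD8 = 0x7C
  0x7C ⊕ 0x6E = 0x12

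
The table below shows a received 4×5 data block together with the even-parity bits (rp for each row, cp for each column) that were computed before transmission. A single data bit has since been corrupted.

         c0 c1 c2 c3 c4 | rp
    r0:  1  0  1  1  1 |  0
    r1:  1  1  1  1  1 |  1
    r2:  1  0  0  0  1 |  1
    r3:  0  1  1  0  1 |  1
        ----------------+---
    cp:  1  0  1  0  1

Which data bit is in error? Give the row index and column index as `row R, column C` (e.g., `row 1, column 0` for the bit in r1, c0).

row 2, column 4

Recompute each row's even parity and compare to rp:
  r0: data parity 0, sent rp 0 → ok
  r1: data parity 1, sent rp 1 → ok
  r2: data parity 0, sent rp 1 → mismatch
  r3: data parity 1, sent rp 1 → ok
Recompute each column's even parity and compare to cp:
  c0: data parity 1, sent cp 1 → ok
  c1: data parity 0, sent cp 0 → ok
  c2: data parity 1, sent cp 1 → ok
  c3: data parity 0, sent cp 0 → ok
  c4: data parity 0, sent cp 1 → mismatch
Exactly one row (r2) and one column (c4) fail → the flipped bit is at their intersection.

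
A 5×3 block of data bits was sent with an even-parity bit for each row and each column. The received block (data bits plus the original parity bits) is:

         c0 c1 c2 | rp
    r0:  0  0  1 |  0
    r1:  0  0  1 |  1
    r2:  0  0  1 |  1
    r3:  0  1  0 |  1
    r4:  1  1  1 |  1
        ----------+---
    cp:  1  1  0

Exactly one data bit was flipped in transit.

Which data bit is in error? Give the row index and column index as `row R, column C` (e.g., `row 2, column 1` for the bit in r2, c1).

Recompute each row's even parity and compare to rp:
  r0: data parity 1, sent rp 0 → mismatch
  r1: data parity 1, sent rp 1 → ok
  r2: data parity 1, sent rp 1 → ok
  r3: data parity 1, sent rp 1 → ok
  r4: data parity 1, sent rp 1 → ok
Recompute each column's even parity and compare to cp:
  c0: data parity 1, sent cp 1 → ok
  c1: data parity 0, sent cp 1 → mismatch
  c2: data parity 0, sent cp 0 → ok
Exactly one row (r0) and one column (c1) fail → the flipped bit is at their intersection.

row 0, column 1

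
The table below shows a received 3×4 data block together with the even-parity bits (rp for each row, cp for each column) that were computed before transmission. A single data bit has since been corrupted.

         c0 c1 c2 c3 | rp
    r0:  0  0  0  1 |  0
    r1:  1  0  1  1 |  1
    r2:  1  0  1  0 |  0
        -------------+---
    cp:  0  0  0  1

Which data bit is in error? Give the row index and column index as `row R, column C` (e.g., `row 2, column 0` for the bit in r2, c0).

row 0, column 3

Recompute each row's even parity and compare to rp:
  r0: data parity 1, sent rp 0 → mismatch
  r1: data parity 1, sent rp 1 → ok
  r2: data parity 0, sent rp 0 → ok
Recompute each column's even parity and compare to cp:
  c0: data parity 0, sent cp 0 → ok
  c1: data parity 0, sent cp 0 → ok
  c2: data parity 0, sent cp 0 → ok
  c3: data parity 0, sent cp 1 → mismatch
Exactly one row (r0) and one column (c3) fail → the flipped bit is at their intersection.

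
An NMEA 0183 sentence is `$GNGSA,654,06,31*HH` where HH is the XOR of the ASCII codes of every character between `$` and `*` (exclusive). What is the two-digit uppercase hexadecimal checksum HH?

XOR the ASCII codes of the payload characters:
  'G' = 0x47 → acc = 0x47
  'N' = 0x4E → acc = 0x09
  'G' = 0x47 → acc = 0x4E
  'S' = 0x53 → acc = 0x1D
  'A' = 0x41 → acc = 0x5C
  ',' = 0x2C → acc = 0x70
  '6' = 0x36 → acc = 0x46
  '5' = 0x35 → acc = 0x73
  '4' = 0x34 → acc = 0x47
  ',' = 0x2C → acc = 0x6B
  '0' = 0x30 → acc = 0x5B
  '6' = 0x36 → acc = 0x6D
  ',' = 0x2C → acc = 0x41
  '3' = 0x33 → acc = 0x72
  '1' = 0x31 → acc = 0x43
Checksum = 0x43.

43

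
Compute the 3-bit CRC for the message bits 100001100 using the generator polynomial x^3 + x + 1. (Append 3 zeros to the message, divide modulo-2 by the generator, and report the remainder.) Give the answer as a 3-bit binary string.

100

Append 3 zeros: 100001100000. Divide by 1011 (XOR where the leading bit is 1):
  pos 0: 1000 XOR 1011 = 0011
  pos 2: 1101 XOR 1011 = 0110
  pos 3: 1101 XOR 1011 = 0110
  pos 4: 1100 XOR 1011 = 0111
  pos 5: 1110 XOR 1011 = 0101
  pos 6: 1010 XOR 1011 = 0001
Remainder (last 3 bits) = 100. This is the CRC / FCS.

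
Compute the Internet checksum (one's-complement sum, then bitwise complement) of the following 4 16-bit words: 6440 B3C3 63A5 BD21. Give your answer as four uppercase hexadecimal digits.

One's-complement addition (fold any carry out of bit 15 back into bit 0):
  0x6440 + 0xB3C3 = 0x11803 → wrap carry → 0x1804
  0x1804 + 0x63A5 = 0x07BA9
  0x7BA9 + 0xBD21 = 0x138CA → wrap carry → 0x38CB
One's-complement sum = 0x38CB.
Checksum = ~0x38CB & 0xFFFF = 0xC734.

C734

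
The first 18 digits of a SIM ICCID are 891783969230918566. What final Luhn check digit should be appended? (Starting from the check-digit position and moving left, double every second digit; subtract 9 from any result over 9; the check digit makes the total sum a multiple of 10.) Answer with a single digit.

6

Partial digits right→left: 6 6 5 8 1 9 0 3 2 9 6 9 3 8 7 1 9 8
Double every second digit counting from the check-digit position (so the 1st, 3rd, 5th, ... of the partial from the right).
  doubled (with −9 where >9): 3 1 2 0 4 3 6 5 9 → sum 33
  kept as-is: 6 8 9 3 9 9 8 1 8 → sum 61
Total = 33 + 61 = 94.
Check digit = (10 − (94 mod 10)) mod 10 = 6.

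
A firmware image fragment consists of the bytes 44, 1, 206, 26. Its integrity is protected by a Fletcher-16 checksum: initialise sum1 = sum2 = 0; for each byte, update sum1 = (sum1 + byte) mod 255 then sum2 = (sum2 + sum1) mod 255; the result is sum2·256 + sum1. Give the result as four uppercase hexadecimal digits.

6B16

Running sums (mod 255):
  after byte 0 (44): sum1=44, sum2=44
  after byte 1 (1): sum1=45, sum2=89
  after byte 2 (206): sum1=251, sum2=85
  after byte 3 (26): sum1=22, sum2=107
Checksum = sum2·256 + sum1 = 107·256 + 22 = 27414 = 0x6B16.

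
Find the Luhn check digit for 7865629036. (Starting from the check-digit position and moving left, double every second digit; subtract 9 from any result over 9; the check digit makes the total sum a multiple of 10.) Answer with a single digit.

4

Partial digits right→left: 6 3 0 9 2 6 5 6 8 7
Double every second digit counting from the check-digit position (so the 1st, 3rd, 5th, ... of the partial from the right).
  doubled (with −9 where >9): 3 0 4 1 7 → sum 15
  kept as-is: 3 9 6 6 7 → sum 31
Total = 15 + 31 = 46.
Check digit = (10 − (46 mod 10)) mod 10 = 4.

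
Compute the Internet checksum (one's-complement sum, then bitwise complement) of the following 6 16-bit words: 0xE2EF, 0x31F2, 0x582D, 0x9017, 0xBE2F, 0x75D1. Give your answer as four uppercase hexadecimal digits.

One's-complement addition (fold any carry out of bit 15 back into bit 0):
  0xE2EF + 0x31F2 = 0x114E1 → wrap carry → 0x14E2
  0x14E2 + 0x582D = 0x06D0F
  0x6D0F + 0x9017 = 0x0FD26
  0xFD26 + 0xBE2F = 0x1BB55 → wrap carry → 0xBB56
  0xBB56 + 0x75D1 = 0x13127 → wrap carry → 0x3128
One's-complement sum = 0x3128.
Checksum = ~0x3128 & 0xFFFF = 0xCED7.

CED7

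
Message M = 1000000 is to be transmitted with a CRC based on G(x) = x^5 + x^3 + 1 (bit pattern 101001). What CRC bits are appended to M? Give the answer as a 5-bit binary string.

Append 5 zeros: 100000000000. Divide by 101001 (XOR where the leading bit is 1):
  pos 0: 100000 XOR 101001 = 001001
  pos 2: 100100 XOR 101001 = 001101
  pos 4: 110100 XOR 101001 = 011101
  pos 5: 111010 XOR 101001 = 010011
  pos 6: 100110 XOR 101001 = 001111
Remainder (last 5 bits) = 01111. This is the CRC / FCS.

01111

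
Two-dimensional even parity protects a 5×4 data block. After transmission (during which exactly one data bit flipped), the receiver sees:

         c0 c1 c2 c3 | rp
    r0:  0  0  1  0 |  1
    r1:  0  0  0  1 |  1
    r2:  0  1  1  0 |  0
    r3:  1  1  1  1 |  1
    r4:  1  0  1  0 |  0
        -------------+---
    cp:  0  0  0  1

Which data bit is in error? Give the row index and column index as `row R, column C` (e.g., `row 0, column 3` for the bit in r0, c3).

Recompute each row's even parity and compare to rp:
  r0: data parity 1, sent rp 1 → ok
  r1: data parity 1, sent rp 1 → ok
  r2: data parity 0, sent rp 0 → ok
  r3: data parity 0, sent rp 1 → mismatch
  r4: data parity 0, sent rp 0 → ok
Recompute each column's even parity and compare to cp:
  c0: data parity 0, sent cp 0 → ok
  c1: data parity 0, sent cp 0 → ok
  c2: data parity 0, sent cp 0 → ok
  c3: data parity 0, sent cp 1 → mismatch
Exactly one row (r3) and one column (c3) fail → the flipped bit is at their intersection.

row 3, column 3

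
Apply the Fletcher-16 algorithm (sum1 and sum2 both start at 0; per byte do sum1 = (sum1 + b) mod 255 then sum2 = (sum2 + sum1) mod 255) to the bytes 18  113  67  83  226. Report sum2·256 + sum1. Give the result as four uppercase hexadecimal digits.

73FC

Running sums (mod 255):
  after byte 0 (18): sum1=18, sum2=18
  after byte 1 (113): sum1=131, sum2=149
  after byte 2 (67): sum1=198, sum2=92
  after byte 3 (83): sum1=26, sum2=118
  after byte 4 (226): sum1=252, sum2=115
Checksum = sum2·256 + sum1 = 115·256 + 252 = 29692 = 0x73FC.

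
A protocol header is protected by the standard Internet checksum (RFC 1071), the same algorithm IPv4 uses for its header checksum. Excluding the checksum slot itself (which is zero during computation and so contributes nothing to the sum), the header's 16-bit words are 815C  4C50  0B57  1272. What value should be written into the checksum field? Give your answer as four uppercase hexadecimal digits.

One's-complement addition (fold any carry out of bit 15 back into bit 0):
  0x815C + 0x4C50 = 0x0CDAC
  0xCDAC + 0x0B57 = 0x0D903
  0xD903 + 0x1272 = 0x0EB75
One's-complement sum = 0xEB75.
Checksum = ~0xEB75 & 0xFFFF = 0x148A.

148A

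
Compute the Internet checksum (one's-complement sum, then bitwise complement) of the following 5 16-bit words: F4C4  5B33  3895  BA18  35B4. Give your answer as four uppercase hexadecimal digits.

87A5

One's-complement addition (fold any carry out of bit 15 back into bit 0):
  0xF4C4 + 0x5B33 = 0x14FF7 → wrap carry → 0x4FF8
  0x4FF8 + 0x3895 = 0x0888D
  0x888D + 0xBA18 = 0x142A5 → wrap carry → 0x42A6
  0x42A6 + 0x35B4 = 0x0785A
One's-complement sum = 0x785A.
Checksum = ~0x785A & 0xFFFF = 0x87A5.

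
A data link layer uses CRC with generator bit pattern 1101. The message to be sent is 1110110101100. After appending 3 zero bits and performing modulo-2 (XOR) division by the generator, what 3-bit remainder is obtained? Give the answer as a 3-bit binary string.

000

Append 3 zeros: 1110110101100000. Divide by 1101 (XOR where the leading bit is 1):
  pos 0: 1110 XOR 1101 = 0011
  pos 2: 1111 XOR 1101 = 0010
  pos 4: 1001 XOR 1101 = 0100
  pos 5: 1000 XOR 1101 = 0101
  pos 6: 1011 XOR 1101 = 0110
  pos 7: 1101 XOR 1101 = 0000
Remainder (last 3 bits) = 000. This is the CRC / FCS.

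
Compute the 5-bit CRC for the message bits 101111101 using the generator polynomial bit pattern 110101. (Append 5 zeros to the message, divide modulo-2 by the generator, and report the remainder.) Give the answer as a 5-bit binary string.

Append 5 zeros: 10111110100000. Divide by 110101 (XOR where the leading bit is 1):
  pos 0: 101111 XOR 110101 = 011010
  pos 1: 110101 XOR 110101 = 000000
  pos 8: 100000 XOR 110101 = 010101
Remainder (last 5 bits) = 10101. This is the CRC / FCS.

10101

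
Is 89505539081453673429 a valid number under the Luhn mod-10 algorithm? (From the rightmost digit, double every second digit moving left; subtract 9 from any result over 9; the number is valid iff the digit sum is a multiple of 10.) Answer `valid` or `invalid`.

invalid

From the right, keep odd positions and double even positions (subtract 9 from any doubled value over 9):
  doubled (positions 2,4,...): 4 6 3 1 2 0 6 1 1 7 → sum 31
  kept (positions 1,3,...): 9 4 7 3 4 8 9 5 0 9 → sum 58
Total = 89.
89 mod 10 = 9, so the number is invalid.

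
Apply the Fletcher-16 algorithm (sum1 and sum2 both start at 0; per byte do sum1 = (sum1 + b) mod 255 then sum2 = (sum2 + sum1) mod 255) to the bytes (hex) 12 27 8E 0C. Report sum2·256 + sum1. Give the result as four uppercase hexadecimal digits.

Running sums (mod 255):
  after byte 0 (12): sum1=18, sum2=18
  after byte 1 (27): sum1=57, sum2=75
  after byte 2 (8E): sum1=199, sum2=19
  after byte 3 (0C): sum1=211, sum2=230
Checksum = sum2·256 + sum1 = 230·256 + 211 = 59091 = 0xE6D3.

E6D3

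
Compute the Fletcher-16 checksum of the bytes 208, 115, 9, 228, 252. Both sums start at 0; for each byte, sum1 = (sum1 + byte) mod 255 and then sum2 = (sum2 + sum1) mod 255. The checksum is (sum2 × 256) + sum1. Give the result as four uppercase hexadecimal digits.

Running sums (mod 255):
  after byte 0 (208): sum1=208, sum2=208
  after byte 1 (115): sum1=68, sum2=21
  after byte 2 (9): sum1=77, sum2=98
  after byte 3 (228): sum1=50, sum2=148
  after byte 4 (252): sum1=47, sum2=195
Checksum = sum2·256 + sum1 = 195·256 + 47 = 49967 = 0xC32F.

C32F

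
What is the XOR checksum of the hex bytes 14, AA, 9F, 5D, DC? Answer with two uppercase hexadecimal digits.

XOR the bytes together:
  start with 0x14
  0x14 ⊕ 0xAA = 0xBE
  0xBE ⊕ 0x9F = 0x21
  0x21 ⊕ 0x5D = 0x7C
  0x7C ⊕ 0xDC = 0xA0

A0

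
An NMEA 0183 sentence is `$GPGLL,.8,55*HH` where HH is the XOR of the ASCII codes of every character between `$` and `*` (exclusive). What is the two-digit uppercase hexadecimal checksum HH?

XOR the ASCII codes of the payload characters:
  'G' = 0x47 → acc = 0x47
  'P' = 0x50 → acc = 0x17
  'G' = 0x47 → acc = 0x50
  'L' = 0x4C → acc = 0x1C
  'L' = 0x4C → acc = 0x50
  ',' = 0x2C → acc = 0x7C
  '.' = 0x2E → acc = 0x52
  '8' = 0x38 → acc = 0x6A
  ',' = 0x2C → acc = 0x46
  '5' = 0x35 → acc = 0x73
  '5' = 0x35 → acc = 0x46
Checksum = 0x46.

46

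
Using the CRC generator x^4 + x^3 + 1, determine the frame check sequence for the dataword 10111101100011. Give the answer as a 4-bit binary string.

0001

Append 4 zeros: 101111011000110000. Divide by 11001 (XOR where the leading bit is 1):
  pos 0: 10111 XOR 11001 = 01110
  pos 1: 11101 XOR 11001 = 00100
  pos 3: 10001 XOR 11001 = 01000
  pos 4: 10001 XOR 11001 = 01000
  pos 5: 10000 XOR 11001 = 01001
  pos 6: 10010 XOR 11001 = 01011
  pos 7: 10110 XOR 11001 = 01111
  pos 8: 11111 XOR 11001 = 00110
  pos 10: 11010 XOR 11001 = 00011
  pos 13: 11000 XOR 11001 = 00001
Remainder (last 4 bits) = 0001. This is the CRC / FCS.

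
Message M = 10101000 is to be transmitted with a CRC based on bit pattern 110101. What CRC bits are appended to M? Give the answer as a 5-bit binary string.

01101

Append 5 zeros: 1010100000000. Divide by 110101 (XOR where the leading bit is 1):
  pos 0: 101010 XOR 110101 = 011111
  pos 1: 111110 XOR 110101 = 001011
  pos 3: 101100 XOR 110101 = 011001
  pos 4: 110010 XOR 110101 = 000111
  pos 7: 111000 XOR 110101 = 001101
Remainder (last 5 bits) = 01101. This is the CRC / FCS.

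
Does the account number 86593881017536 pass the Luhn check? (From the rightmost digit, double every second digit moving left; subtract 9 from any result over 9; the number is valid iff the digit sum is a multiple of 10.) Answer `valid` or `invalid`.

invalid

From the right, keep odd positions and double even positions (subtract 9 from any doubled value over 9):
  doubled (positions 2,4,...): 6 5 0 7 6 1 7 → sum 32
  kept (positions 1,3,...): 6 5 1 1 8 9 6 → sum 36
Total = 68.
68 mod 10 = 8, so the number is invalid.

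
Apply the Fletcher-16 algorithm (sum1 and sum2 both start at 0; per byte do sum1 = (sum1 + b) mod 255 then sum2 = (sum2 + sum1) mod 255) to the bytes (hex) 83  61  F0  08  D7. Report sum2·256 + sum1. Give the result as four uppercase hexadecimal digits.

Running sums (mod 255):
  after byte 0 (83): sum1=131, sum2=131
  after byte 1 (61): sum1=228, sum2=104
  after byte 2 (F0): sum1=213, sum2=62
  after byte 3 (08): sum1=221, sum2=28
  after byte 4 (D7): sum1=181, sum2=209
Checksum = sum2·256 + sum1 = 209·256 + 181 = 53685 = 0xD1B5.

D1B5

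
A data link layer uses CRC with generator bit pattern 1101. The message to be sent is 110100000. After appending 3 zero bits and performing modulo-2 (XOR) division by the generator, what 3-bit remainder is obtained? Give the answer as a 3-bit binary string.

Append 3 zeros: 110100000000. Divide by 1101 (XOR where the leading bit is 1):
  pos 0: 1101 XOR 1101 = 0000
Remainder (last 3 bits) = 000. This is the CRC / FCS.

000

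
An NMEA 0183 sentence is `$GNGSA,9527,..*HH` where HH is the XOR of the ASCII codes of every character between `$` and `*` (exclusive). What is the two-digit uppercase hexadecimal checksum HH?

55

XOR the ASCII codes of the payload characters:
  'G' = 0x47 → acc = 0x47
  'N' = 0x4E → acc = 0x09
  'G' = 0x47 → acc = 0x4E
  'S' = 0x53 → acc = 0x1D
  'A' = 0x41 → acc = 0x5C
  ',' = 0x2C → acc = 0x70
  '9' = 0x39 → acc = 0x49
  '5' = 0x35 → acc = 0x7C
  '2' = 0x32 → acc = 0x4E
  '7' = 0x37 → acc = 0x79
  ',' = 0x2C → acc = 0x55
  '.' = 0x2E → acc = 0x7B
  '.' = 0x2E → acc = 0x55
Checksum = 0x55.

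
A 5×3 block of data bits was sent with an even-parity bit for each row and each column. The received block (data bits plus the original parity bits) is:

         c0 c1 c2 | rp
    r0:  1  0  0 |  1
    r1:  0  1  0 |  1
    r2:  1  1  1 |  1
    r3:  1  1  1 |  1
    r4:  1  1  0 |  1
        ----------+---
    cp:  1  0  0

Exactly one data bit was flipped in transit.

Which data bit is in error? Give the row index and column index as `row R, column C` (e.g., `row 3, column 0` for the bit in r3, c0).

row 4, column 0

Recompute each row's even parity and compare to rp:
  r0: data parity 1, sent rp 1 → ok
  r1: data parity 1, sent rp 1 → ok
  r2: data parity 1, sent rp 1 → ok
  r3: data parity 1, sent rp 1 → ok
  r4: data parity 0, sent rp 1 → mismatch
Recompute each column's even parity and compare to cp:
  c0: data parity 0, sent cp 1 → mismatch
  c1: data parity 0, sent cp 0 → ok
  c2: data parity 0, sent cp 0 → ok
Exactly one row (r4) and one column (c0) fail → the flipped bit is at their intersection.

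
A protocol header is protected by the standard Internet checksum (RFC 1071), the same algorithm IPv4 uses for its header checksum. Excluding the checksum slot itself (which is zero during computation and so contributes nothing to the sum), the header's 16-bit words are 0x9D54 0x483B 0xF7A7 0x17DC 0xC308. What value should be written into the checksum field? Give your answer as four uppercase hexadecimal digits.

One's-complement addition (fold any carry out of bit 15 back into bit 0):
  0x9D54 + 0x483B = 0x0E58F
  0xE58F + 0xF7A7 = 0x1DD36 → wrap carry → 0xDD37
  0xDD37 + 0x17DC = 0x0F513
  0xF513 + 0xC308 = 0x1B81B → wrap carry → 0xB81C
One's-complement sum = 0xB81C.
Checksum = ~0xB81C & 0xFFFF = 0x47E3.

47E3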